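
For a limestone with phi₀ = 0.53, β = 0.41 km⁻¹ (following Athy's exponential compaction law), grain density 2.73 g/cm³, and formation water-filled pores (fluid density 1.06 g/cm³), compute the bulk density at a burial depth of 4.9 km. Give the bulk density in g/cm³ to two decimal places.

Porosity at depth: phi = 0.53·exp(−0.41×4.9) = 0.53×0.1341 = 0.0711
Bulk density: ρ_b = (1−phi)ρ_g + phi·ρ_f = 0.9289×2.73 + 0.0711×1.06
       = 2.536 + 0.075 = 2.611 g/cm³

2.61 g/cm³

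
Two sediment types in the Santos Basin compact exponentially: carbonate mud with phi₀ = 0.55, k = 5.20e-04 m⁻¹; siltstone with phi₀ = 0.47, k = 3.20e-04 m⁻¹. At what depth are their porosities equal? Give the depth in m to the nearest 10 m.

790 m

Working in km (1 km = 1000 m; k in km⁻¹ = k in m⁻¹ × 1000):
Set phi₀ₐ e^(−kₐz) = phi₀ᵦ e^(−kᵦz) ⇒ ln(phi₀ₐ/phi₀ᵦ) = (kₐ − kᵦ)·z
z = ln(0.55/0.47) / (0.52 − 0.32) = 0.1572 / 0.2 = 0.786 km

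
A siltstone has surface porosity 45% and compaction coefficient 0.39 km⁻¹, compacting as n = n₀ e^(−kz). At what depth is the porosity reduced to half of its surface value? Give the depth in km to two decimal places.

n/n₀ = 1/2 ⇒ exp(−k·z) = 1/2 ⇒ z = ln(2) / k
z = 0.6931 / 0.39 = 1.777 km

1.78 km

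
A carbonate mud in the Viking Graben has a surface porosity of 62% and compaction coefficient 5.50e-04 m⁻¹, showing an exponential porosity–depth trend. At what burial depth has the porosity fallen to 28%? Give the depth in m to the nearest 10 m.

1450 m

Working in km (1 km = 1000 m; k in km⁻¹ = k in m⁻¹ × 1000):
Invert Athy's law: Z = ln(phi₀/phi) / k
Z = ln(0.62/0.28) / 0.55 = ln(2.214) / 0.55 = 0.7949 / 0.55 = 1.445 km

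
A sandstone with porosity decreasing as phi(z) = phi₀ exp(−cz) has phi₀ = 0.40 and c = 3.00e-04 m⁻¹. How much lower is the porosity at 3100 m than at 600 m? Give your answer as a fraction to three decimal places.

Working in km (1 km = 1000 m; c in km⁻¹ = c in m⁻¹ × 1000):
phi(0.6) = 0.4·e^(−0.3×0.6) = 0.3341
phi(3.1) = 0.4·e^(−0.3×3.1) = 0.1578
Δphi = 0.3341 − 0.1578 = 0.1763

0.176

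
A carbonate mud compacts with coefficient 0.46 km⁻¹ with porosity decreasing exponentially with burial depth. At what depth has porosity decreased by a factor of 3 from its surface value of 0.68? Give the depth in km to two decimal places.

φ/φ₀ = 1/3 ⇒ exp(−c·Z) = 1/3 ⇒ Z = ln(3) / c
Z = 1.0986 / 0.46 = 2.388 km

2.39 km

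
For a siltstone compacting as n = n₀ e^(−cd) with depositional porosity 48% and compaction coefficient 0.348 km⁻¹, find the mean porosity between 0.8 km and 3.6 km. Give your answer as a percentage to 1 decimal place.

23.2%

⟨n⟩ = (1/(d₂−d₁)) ∫ n₀ e^(−cd) dd = n₀·(e^(−c·d₁) − e^(−c·d₂)) / (c·(d₂−d₁))
e^(−0.348×0.8) = 0.7570; e^(−0.348×3.6) = 0.2857
⟨n⟩ = 0.48 × (0.7570 − 0.2857) / (0.348 × 2.8) = 0.48 × 0.4837 = 0.2322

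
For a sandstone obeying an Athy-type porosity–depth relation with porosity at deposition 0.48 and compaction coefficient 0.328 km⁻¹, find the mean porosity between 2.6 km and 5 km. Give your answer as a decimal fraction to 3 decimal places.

⟨φ⟩ = (1/(d₂−d₁)) ∫ φ₀ e^(−cd) dd = φ₀·(e^(−c·d₁) − e^(−c·d₂)) / (c·(d₂−d₁))
e^(−0.328×2.6) = 0.4262; e^(−0.328×5) = 0.1940
⟨φ⟩ = 0.48 × (0.4262 − 0.1940) / (0.328 × 2.4) = 0.48 × 0.2950 = 0.1416

0.142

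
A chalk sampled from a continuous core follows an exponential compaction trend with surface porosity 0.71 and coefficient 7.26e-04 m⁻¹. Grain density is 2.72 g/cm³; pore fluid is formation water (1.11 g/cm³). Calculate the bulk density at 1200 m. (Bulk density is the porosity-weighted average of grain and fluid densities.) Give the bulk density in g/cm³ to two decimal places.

Working in km (1 km = 1000 m; k in km⁻¹ = k in m⁻¹ × 1000):
Porosity at depth: phi = 0.71·exp(−0.726×1.2) = 0.71×0.4184 = 0.2971
Bulk density: ρ_b = (1−phi)ρ_g + phi·ρ_f = 0.7029×2.72 + 0.2971×1.11
       = 1.912 + 0.330 = 2.242 g/cm³

2.24 g/cm³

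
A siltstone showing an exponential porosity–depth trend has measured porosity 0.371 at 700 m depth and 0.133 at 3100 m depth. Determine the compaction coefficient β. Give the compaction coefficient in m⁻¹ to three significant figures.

0.000427 m⁻¹

Working in km (1 km = 1000 m; β in km⁻¹ = β in m⁻¹ × 1000):
Athy: n(z) = n₀ e^(−βz) ⇒ n₁/n₂ = e^{β(z₂−z₁)} ⇒ β = ln(n₁/n₂)/(z₂−z₁)
β = ln(0.371/0.133) / (3.1 − 0.7) = ln(2.789) / 2.4 = 1.0259 / 2.4 = 0.4274 km⁻¹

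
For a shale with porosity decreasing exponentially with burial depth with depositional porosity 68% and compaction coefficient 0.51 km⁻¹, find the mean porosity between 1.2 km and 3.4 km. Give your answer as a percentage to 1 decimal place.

⟨n⟩ = (1/(z₂−z₁)) ∫ n₀ e^(−cz) dz = n₀·(e^(−c·z₁) − e^(−c·z₂)) / (c·(z₂−z₁))
e^(−0.51×1.2) = 0.5423; e^(−0.51×3.4) = 0.1766
⟨n⟩ = 0.68 × (0.5423 − 0.1766) / (0.51 × 2.2) = 0.68 × 0.3259 = 0.2216

22.2%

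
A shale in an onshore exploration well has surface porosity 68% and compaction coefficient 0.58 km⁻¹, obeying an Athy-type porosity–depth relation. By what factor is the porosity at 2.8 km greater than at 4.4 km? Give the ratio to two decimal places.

n(z₁)/n(z₂) = e^(−c·z₁)/e^(−c·z₂) = e^{c(z₂−z₁)}
= exp(0.58 × 1.6) = exp(0.928) = 2.5294

2.53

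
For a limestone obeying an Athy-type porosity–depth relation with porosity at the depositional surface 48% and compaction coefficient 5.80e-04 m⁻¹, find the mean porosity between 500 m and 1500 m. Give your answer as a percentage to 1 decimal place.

27.3%

Working in km (1 km = 1000 m; k in km⁻¹ = k in m⁻¹ × 1000):
⟨φ⟩ = (1/(z₂−z₁)) ∫ φ₀ e^(−kz) dz = φ₀·(e^(−k·z₁) − e^(−k·z₂)) / (k·(z₂−z₁))
e^(−0.58×0.5) = 0.7483; e^(−0.58×1.5) = 0.4190
⟨φ⟩ = 0.48 × (0.7483 − 0.4190) / (0.58 × 1) = 0.48 × 0.5678 = 0.2725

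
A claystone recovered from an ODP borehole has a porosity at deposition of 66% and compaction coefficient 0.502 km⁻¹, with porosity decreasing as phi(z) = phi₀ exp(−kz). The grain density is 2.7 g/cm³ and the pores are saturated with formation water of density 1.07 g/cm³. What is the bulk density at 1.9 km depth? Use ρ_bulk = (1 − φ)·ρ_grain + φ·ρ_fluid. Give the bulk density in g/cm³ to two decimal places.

Porosity at depth: phi = 0.66·exp(−0.502×1.9) = 0.66×0.3853 = 0.2543
Bulk density: ρ_b = (1−phi)ρ_g + phi·ρ_f = 0.7457×2.7 + 0.2543×1.07
       = 2.013 + 0.272 = 2.286 g/cm³

2.29 g/cm³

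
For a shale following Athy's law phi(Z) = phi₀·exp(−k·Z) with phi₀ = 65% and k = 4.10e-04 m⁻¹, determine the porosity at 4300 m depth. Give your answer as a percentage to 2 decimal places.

11.15%

Working in km (1 km = 1000 m; k in km⁻¹ = k in m⁻¹ × 1000):
phi = phi₀·exp(−k·Z) = 0.65 × exp(−0.41 × 4.3) = 0.65 × exp(−1.763)
  = 0.65 × 0.1715 = 0.1115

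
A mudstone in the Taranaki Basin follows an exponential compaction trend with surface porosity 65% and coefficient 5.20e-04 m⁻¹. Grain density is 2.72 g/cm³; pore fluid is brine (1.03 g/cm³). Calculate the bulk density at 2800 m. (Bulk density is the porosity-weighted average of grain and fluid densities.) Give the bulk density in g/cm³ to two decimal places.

Working in km (1 km = 1000 m; c in km⁻¹ = c in m⁻¹ × 1000):
Porosity at depth: φ = 0.65·exp(−0.52×2.8) = 0.65×0.2332 = 0.1516
Bulk density: ρ_b = (1−φ)ρ_g + φ·ρ_f = 0.8484×2.72 + 0.1516×1.03
       = 2.308 + 0.156 = 2.464 g/cm³

2.46 g/cm³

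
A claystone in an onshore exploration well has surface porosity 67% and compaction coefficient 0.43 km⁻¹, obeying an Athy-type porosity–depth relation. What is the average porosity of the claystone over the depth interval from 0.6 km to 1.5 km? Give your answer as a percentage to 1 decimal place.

⟨n⟩ = (1/(z₂−z₁)) ∫ n₀ e^(−βz) dz = n₀·(e^(−β·z₁) − e^(−β·z₂)) / (β·(z₂−z₁))
e^(−0.43×0.6) = 0.7726; e^(−0.43×1.5) = 0.5247
⟨n⟩ = 0.67 × (0.7726 − 0.5247) / (0.43 × 0.9) = 0.67 × 0.6407 = 0.4292

42.9%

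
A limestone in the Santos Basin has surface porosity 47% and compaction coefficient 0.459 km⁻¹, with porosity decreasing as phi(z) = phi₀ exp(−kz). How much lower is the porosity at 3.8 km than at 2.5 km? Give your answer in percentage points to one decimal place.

6.7 percentage points

phi(2.5) = 0.47·e^(−0.459×2.5) = 0.1492
phi(3.8) = 0.47·e^(−0.459×3.8) = 0.0821
Δphi = 0.1492 − 0.0821 = 0.0670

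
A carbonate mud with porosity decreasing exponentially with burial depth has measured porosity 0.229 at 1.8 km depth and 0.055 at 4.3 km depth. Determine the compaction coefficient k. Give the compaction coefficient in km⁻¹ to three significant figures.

0.571 km⁻¹

Athy: n(d) = n₀ e^(−kd) ⇒ n₁/n₂ = e^{k(d₂−d₁)} ⇒ k = ln(n₁/n₂)/(d₂−d₁)
k = ln(0.229/0.055) / (4.3 − 1.8) = ln(4.164) / 2.5 = 1.4264 / 2.5 = 0.5706 km⁻¹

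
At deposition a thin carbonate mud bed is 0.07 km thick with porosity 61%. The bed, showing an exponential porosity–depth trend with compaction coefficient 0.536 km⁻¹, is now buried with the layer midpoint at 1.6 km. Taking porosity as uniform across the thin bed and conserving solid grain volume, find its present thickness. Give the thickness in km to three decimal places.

Porosity at 1.6 km: n = 0.61·exp(−0.536×1.6) = 0.2587
Solid-volume conservation: h(1−n) = h₀(1−n₀) ⇒ h = h₀·(1−n₀)/(1−n)
h = 0.07 × (1 − 0.61)/(1 − 0.2587) = 0.07 × 0.5261 = 0.0368 km

0.037 km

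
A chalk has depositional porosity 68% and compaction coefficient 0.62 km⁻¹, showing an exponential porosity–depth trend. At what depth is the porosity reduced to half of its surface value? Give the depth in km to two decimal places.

1.12 km

n/n₀ = 1/2 ⇒ exp(−β·d) = 1/2 ⇒ d = ln(2) / β
d = 0.6931 / 0.62 = 1.118 km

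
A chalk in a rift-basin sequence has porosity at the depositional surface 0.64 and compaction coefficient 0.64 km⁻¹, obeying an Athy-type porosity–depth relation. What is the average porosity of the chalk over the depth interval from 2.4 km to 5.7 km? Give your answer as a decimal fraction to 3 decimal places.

0.057

⟨φ⟩ = (1/(Z₂−Z₁)) ∫ φ₀ e^(−cZ) dZ = φ₀·(e^(−c·Z₁) − e^(−c·Z₂)) / (c·(Z₂−Z₁))
e^(−0.64×2.4) = 0.2152; e^(−0.64×5.7) = 0.0260
⟨φ⟩ = 0.64 × (0.2152 − 0.0260) / (0.64 × 3.3) = 0.64 × 0.0896 = 0.0573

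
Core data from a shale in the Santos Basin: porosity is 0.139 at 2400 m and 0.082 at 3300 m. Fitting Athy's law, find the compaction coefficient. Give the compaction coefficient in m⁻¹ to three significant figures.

0.000586 m⁻¹

Working in km (1 km = 1000 m; k in km⁻¹ = k in m⁻¹ × 1000):
Athy: n(z) = n₀ e^(−kz) ⇒ n₁/n₂ = e^{k(z₂−z₁)} ⇒ k = ln(n₁/n₂)/(z₂−z₁)
k = ln(0.139/0.082) / (3.3 − 2.4) = ln(1.695) / 0.9 = 0.5278 / 0.9 = 0.5864 km⁻¹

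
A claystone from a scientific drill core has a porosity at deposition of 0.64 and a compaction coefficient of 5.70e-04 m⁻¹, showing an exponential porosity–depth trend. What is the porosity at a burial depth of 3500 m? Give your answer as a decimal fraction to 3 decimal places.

Working in km (1 km = 1000 m; β in km⁻¹ = β in m⁻¹ × 1000):
n = n₀·exp(−β·d) = 0.64 × exp(−0.57 × 3.5) = 0.64 × exp(−1.995)
  = 0.64 × 0.1360 = 0.0870

0.087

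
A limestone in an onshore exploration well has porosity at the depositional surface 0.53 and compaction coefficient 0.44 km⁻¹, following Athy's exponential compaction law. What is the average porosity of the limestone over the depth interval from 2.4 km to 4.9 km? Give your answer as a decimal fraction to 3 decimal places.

⟨n⟩ = (1/(Z₂−Z₁)) ∫ n₀ e^(−cZ) dZ = n₀·(e^(−c·Z₁) − e^(−c·Z₂)) / (c·(Z₂−Z₁))
e^(−0.44×2.4) = 0.3478; e^(−0.44×4.9) = 0.1158
⟨n⟩ = 0.53 × (0.3478 − 0.1158) / (0.44 × 2.5) = 0.53 × 0.2110 = 0.1118

0.112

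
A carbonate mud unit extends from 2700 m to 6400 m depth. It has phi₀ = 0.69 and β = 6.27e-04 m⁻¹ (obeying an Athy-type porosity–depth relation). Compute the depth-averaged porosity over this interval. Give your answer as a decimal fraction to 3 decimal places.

Working in km (1 km = 1000 m; β in km⁻¹ = β in m⁻¹ × 1000):
⟨phi⟩ = (1/(d₂−d₁)) ∫ phi₀ e^(−βd) dd = phi₀·(e^(−β·d₁) − e^(−β·d₂)) / (β·(d₂−d₁))
e^(−0.627×2.7) = 0.1840; e^(−0.627×6.4) = 0.0181
⟨phi⟩ = 0.69 × (0.1840 − 0.0181) / (0.627 × 3.7) = 0.69 × 0.0715 = 0.0493

0.049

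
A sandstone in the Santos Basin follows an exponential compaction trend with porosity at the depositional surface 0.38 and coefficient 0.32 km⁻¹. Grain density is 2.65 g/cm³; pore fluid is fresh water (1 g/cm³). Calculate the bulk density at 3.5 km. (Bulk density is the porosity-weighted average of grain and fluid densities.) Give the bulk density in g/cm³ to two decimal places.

2.45 g/cm³

Porosity at depth: n = 0.38·exp(−0.32×3.5) = 0.38×0.3263 = 0.1240
Bulk density: ρ_b = (1−n)ρ_g + n·ρ_f = 0.8760×2.65 + 0.1240×1
       = 2.321 + 0.124 = 2.445 g/cm³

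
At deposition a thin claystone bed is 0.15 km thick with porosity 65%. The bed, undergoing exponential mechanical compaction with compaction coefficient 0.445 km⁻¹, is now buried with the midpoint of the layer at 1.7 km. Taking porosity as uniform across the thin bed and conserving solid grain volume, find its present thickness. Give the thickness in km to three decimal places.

0.076 km

Porosity at 1.7 km: φ = 0.65·exp(−0.445×1.7) = 0.3050
Solid-volume conservation: h(1−φ) = h₀(1−φ₀) ⇒ h = h₀·(1−φ₀)/(1−φ)
h = 0.15 × (1 − 0.65)/(1 − 0.3050) = 0.15 × 0.5036 = 0.0755 km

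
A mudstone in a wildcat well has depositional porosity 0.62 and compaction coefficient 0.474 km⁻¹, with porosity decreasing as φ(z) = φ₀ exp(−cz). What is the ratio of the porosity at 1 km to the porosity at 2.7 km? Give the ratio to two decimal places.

φ(z₁)/φ(z₂) = e^(−c·z₁)/e^(−c·z₂) = e^{c(z₂−z₁)}
= exp(0.474 × 1.7) = exp(0.8058) = 2.2385

2.24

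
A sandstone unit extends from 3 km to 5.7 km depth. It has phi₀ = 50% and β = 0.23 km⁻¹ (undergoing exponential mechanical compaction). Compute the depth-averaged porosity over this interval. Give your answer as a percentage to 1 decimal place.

18.7%

⟨phi⟩ = (1/(z₂−z₁)) ∫ phi₀ e^(−βz) dz = phi₀·(e^(−β·z₁) − e^(−β·z₂)) / (β·(z₂−z₁))
e^(−0.23×3) = 0.5016; e^(−0.23×5.7) = 0.2696
⟨phi⟩ = 0.5 × (0.5016 − 0.2696) / (0.23 × 2.7) = 0.5 × 0.3736 = 0.1868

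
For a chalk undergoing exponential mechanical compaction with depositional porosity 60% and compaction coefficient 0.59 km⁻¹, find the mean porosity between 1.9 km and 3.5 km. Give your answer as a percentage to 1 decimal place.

12.7%

⟨φ⟩ = (1/(d₂−d₁)) ∫ φ₀ e^(−βd) dd = φ₀·(e^(−β·d₁) − e^(−β·d₂)) / (β·(d₂−d₁))
e^(−0.59×1.9) = 0.3260; e^(−0.59×3.5) = 0.1268
⟨φ⟩ = 0.6 × (0.3260 − 0.1268) / (0.59 × 1.6) = 0.6 × 0.2109 = 0.1266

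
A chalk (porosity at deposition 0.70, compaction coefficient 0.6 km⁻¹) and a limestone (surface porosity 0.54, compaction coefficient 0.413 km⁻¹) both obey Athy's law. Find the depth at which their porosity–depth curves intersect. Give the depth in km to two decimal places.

1.39 km

Set phi₀ₐ e^(−cₐd) = phi₀ᵦ e^(−cᵦd) ⇒ ln(phi₀ₐ/phi₀ᵦ) = (cₐ − cᵦ)·d
d = ln(0.7/0.54) / (0.6 − 0.413) = 0.2595 / 0.187 = 1.388 km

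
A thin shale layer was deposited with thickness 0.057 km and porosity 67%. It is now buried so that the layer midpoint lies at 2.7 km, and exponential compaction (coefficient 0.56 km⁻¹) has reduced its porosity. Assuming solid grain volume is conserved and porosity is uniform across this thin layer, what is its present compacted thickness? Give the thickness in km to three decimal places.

Porosity at 2.7 km: n = 0.67·exp(−0.56×2.7) = 0.1477
Solid-volume conservation: h(1−n) = h₀(1−n₀) ⇒ h = h₀·(1−n₀)/(1−n)
h = 0.057 × (1 − 0.67)/(1 − 0.1477) = 0.057 × 0.3872 = 0.0221 km

0.022 km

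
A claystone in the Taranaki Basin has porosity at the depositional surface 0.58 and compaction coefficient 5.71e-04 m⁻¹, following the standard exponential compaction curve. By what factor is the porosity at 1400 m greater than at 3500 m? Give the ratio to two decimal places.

Working in km (1 km = 1000 m; β in km⁻¹ = β in m⁻¹ × 1000):
φ(z₁)/φ(z₂) = e^(−β·z₁)/e^(−β·z₂) = e^{β(z₂−z₁)}
= exp(0.571 × 2.1) = exp(1.199) = 3.3171

3.32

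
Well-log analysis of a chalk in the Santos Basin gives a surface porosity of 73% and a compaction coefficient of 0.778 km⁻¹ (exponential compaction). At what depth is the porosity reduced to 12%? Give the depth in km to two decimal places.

2.32 km

Invert Athy's law: z = ln(phi₀/phi) / k
z = ln(0.73/0.12) / 0.778 = ln(6.083) / 0.778 = 1.8056 / 0.778 = 2.321 km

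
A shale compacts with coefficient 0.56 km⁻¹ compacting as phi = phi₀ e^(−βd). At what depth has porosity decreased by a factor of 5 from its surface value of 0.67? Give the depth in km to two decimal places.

2.87 km

phi/phi₀ = 1/5 ⇒ exp(−β·d) = 1/5 ⇒ d = ln(5) / β
d = 1.6094 / 0.56 = 2.874 km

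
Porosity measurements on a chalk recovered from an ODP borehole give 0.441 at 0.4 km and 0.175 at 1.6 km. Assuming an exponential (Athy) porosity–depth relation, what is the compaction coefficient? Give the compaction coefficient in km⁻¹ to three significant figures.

0.770 km⁻¹

Athy: phi(d) = phi₀ e^(−kd) ⇒ phi₁/phi₂ = e^{k(d₂−d₁)} ⇒ k = ln(phi₁/phi₂)/(d₂−d₁)
k = ln(0.441/0.175) / (1.6 − 0.4) = ln(2.52) / 1.2 = 0.9243 / 1.2 = 0.7702 km⁻¹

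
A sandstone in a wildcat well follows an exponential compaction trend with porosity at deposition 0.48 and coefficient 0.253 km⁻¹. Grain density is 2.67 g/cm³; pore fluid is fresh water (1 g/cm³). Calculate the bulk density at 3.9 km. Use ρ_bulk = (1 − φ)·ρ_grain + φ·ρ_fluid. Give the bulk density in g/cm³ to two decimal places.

2.37 g/cm³

Porosity at depth: n = 0.48·exp(−0.253×3.9) = 0.48×0.3728 = 0.1789
Bulk density: ρ_b = (1−n)ρ_g + n·ρ_f = 0.8211×2.67 + 0.1789×1
       = 2.192 + 0.179 = 2.371 g/cm³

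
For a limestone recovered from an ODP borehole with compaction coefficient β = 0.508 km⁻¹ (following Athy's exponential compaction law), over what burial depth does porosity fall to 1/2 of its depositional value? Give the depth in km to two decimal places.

n/n₀ = 1/2 ⇒ exp(−β·Z) = 1/2 ⇒ Z = ln(2) / β
Z = 0.6931 / 0.508 = 1.364 km

1.36 km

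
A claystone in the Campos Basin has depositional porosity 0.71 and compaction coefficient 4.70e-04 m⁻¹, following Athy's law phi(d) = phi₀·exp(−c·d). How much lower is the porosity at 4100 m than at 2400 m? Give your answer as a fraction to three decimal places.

0.126

Working in km (1 km = 1000 m; c in km⁻¹ = c in m⁻¹ × 1000):
phi(2.4) = 0.71·e^(−0.47×2.4) = 0.2298
phi(4.1) = 0.71·e^(−0.47×4.1) = 0.1034
Δphi = 0.2298 − 0.1034 = 0.1264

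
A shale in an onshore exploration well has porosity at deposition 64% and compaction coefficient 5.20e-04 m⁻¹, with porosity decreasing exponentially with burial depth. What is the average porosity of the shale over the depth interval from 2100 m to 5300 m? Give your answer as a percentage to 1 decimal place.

Working in km (1 km = 1000 m; k in km⁻¹ = k in m⁻¹ × 1000):
⟨phi⟩ = (1/(Z₂−Z₁)) ∫ phi₀ e^(−kZ) dZ = phi₀·(e^(−k·Z₁) − e^(−k·Z₂)) / (k·(Z₂−Z₁))
e^(−0.52×2.1) = 0.3355; e^(−0.52×5.3) = 0.0635
⟨phi⟩ = 0.64 × (0.3355 − 0.0635) / (0.52 × 3.2) = 0.64 × 0.1635 = 0.1046

10.5%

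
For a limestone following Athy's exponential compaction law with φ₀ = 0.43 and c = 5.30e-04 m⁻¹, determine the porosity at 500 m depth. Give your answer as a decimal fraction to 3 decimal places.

0.330

Working in km (1 km = 1000 m; c in km⁻¹ = c in m⁻¹ × 1000):
φ = φ₀·exp(−c·z) = 0.43 × exp(−0.53 × 0.5) = 0.43 × exp(−0.265)
  = 0.43 × 0.7672 = 0.3299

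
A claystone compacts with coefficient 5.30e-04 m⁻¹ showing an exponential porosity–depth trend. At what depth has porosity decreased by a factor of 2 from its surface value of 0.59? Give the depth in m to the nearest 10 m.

1310 m

Working in km (1 km = 1000 m; β in km⁻¹ = β in m⁻¹ × 1000):
n/n₀ = 1/2 ⇒ exp(−β·Z) = 1/2 ⇒ Z = ln(2) / β
Z = 0.6931 / 0.53 = 1.308 km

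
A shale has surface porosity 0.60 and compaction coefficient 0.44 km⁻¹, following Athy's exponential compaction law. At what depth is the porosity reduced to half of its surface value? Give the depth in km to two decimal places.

n/n₀ = 1/2 ⇒ exp(−k·Z) = 1/2 ⇒ Z = ln(2) / k
Z = 0.6931 / 0.44 = 1.575 km

1.58 km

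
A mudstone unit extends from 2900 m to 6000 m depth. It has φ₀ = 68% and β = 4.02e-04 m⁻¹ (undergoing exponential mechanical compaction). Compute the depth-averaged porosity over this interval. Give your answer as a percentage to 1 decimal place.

12.1%

Working in km (1 km = 1000 m; β in km⁻¹ = β in m⁻¹ × 1000):
⟨φ⟩ = (1/(Z₂−Z₁)) ∫ φ₀ e^(−βZ) dZ = φ₀·(e^(−β·Z₁) − e^(−β·Z₂)) / (β·(Z₂−Z₁))
e^(−0.402×2.9) = 0.3117; e^(−0.402×6) = 0.0896
⟨φ⟩ = 0.68 × (0.3117 − 0.0896) / (0.402 × 3.1) = 0.68 × 0.1782 = 0.1212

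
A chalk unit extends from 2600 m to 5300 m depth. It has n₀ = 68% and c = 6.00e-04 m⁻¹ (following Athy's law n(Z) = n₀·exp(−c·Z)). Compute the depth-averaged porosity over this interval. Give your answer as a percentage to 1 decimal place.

Working in km (1 km = 1000 m; c in km⁻¹ = c in m⁻¹ × 1000):
⟨n⟩ = (1/(Z₂−Z₁)) ∫ n₀ e^(−cZ) dZ = n₀·(e^(−c·Z₁) − e^(−c·Z₂)) / (c·(Z₂−Z₁))
e^(−0.6×2.6) = 0.2101; e^(−0.6×5.3) = 0.0416
⟨n⟩ = 0.68 × (0.2101 − 0.0416) / (0.6 × 2.7) = 0.68 × 0.1040 = 0.0707

7.1%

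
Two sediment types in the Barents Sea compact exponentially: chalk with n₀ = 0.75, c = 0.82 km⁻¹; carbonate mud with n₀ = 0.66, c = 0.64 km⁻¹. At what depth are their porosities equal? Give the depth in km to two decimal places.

Set n₀ₐ e^(−cₐd) = n₀ᵦ e^(−cᵦd) ⇒ ln(n₀ₐ/n₀ᵦ) = (cₐ − cᵦ)·d
d = ln(0.75/0.66) / (0.82 − 0.64) = 0.1278 / 0.18 = 0.710 km

0.71 km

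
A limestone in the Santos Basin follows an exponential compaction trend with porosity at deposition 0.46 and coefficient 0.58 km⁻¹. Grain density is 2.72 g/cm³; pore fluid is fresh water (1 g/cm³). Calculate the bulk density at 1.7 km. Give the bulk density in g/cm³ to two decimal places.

Porosity at depth: φ = 0.46·exp(−0.58×1.7) = 0.46×0.3731 = 0.1716
Bulk density: ρ_b = (1−φ)ρ_g + φ·ρ_f = 0.8284×2.72 + 0.1716×1
       = 2.253 + 0.172 = 2.425 g/cm³

2.42 g/cm³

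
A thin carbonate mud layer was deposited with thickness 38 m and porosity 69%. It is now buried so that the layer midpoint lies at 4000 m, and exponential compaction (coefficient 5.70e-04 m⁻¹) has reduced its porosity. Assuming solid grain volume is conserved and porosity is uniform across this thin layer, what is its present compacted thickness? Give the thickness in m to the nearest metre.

Working in km (1 km = 1000 m; k in km⁻¹ = k in m⁻¹ × 1000):
Porosity at 4 km: phi = 0.69·exp(−0.57×4) = 0.0706
Solid-volume conservation: h(1−phi) = h₀(1−phi₀) ⇒ h = h₀·(1−phi₀)/(1−phi)
h = 0.038 × (1 − 0.69)/(1 − 0.0706) = 0.038 × 0.3335 = 0.0127 km

13 m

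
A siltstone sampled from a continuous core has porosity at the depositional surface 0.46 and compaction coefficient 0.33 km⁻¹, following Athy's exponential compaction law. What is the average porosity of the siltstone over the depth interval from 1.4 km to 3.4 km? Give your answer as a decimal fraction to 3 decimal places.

⟨φ⟩ = (1/(z₂−z₁)) ∫ φ₀ e^(−kz) dz = φ₀·(e^(−k·z₁) − e^(−k·z₂)) / (k·(z₂−z₁))
e^(−0.33×1.4) = 0.6300; e^(−0.33×3.4) = 0.3256
⟨φ⟩ = 0.46 × (0.6300 − 0.3256) / (0.33 × 2) = 0.46 × 0.4612 = 0.2122

0.212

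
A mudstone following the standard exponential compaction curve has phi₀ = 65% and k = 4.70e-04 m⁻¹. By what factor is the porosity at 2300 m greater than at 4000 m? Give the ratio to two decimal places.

2.22

Working in km (1 km = 1000 m; k in km⁻¹ = k in m⁻¹ × 1000):
phi(d₁)/phi(d₂) = e^(−k·d₁)/e^(−k·d₂) = e^{k(d₂−d₁)}
= exp(0.47 × 1.7) = exp(0.799) = 2.2233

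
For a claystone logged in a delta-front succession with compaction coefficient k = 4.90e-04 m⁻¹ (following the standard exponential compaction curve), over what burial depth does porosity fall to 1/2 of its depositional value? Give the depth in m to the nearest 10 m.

Working in km (1 km = 1000 m; k in km⁻¹ = k in m⁻¹ × 1000):
n/n₀ = 1/2 ⇒ exp(−k·d) = 1/2 ⇒ d = ln(2) / k
d = 0.6931 / 0.49 = 1.415 km

1410 m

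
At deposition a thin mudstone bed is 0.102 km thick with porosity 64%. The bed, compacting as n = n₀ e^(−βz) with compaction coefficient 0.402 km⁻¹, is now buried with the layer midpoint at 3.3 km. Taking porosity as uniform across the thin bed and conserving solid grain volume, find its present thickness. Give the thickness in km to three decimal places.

0.044 km

Porosity at 3.3 km: n = 0.64·exp(−0.402×3.3) = 0.1698
Solid-volume conservation: h(1−n) = h₀(1−n₀) ⇒ h = h₀·(1−n₀)/(1−n)
h = 0.102 × (1 − 0.64)/(1 − 0.1698) = 0.102 × 0.4337 = 0.0442 km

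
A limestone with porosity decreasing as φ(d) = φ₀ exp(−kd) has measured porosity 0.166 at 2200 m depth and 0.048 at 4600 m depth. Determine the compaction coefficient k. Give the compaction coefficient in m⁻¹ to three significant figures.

Working in km (1 km = 1000 m; k in km⁻¹ = k in m⁻¹ × 1000):
Athy: φ(d) = φ₀ e^(−kd) ⇒ φ₁/φ₂ = e^{k(d₂−d₁)} ⇒ k = ln(φ₁/φ₂)/(d₂−d₁)
k = ln(0.166/0.048) / (4.6 − 2.2) = ln(3.458) / 2.4 = 1.2408 / 2.4 = 0.517 km⁻¹

0.000517 m⁻¹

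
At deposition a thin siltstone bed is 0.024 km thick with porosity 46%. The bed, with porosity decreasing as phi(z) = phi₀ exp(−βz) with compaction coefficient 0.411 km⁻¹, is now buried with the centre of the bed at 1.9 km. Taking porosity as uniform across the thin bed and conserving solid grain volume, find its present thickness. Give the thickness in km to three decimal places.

Porosity at 1.9 km: phi = 0.46·exp(−0.411×1.9) = 0.2107
Solid-volume conservation: h(1−phi) = h₀(1−phi₀) ⇒ h = h₀·(1−phi₀)/(1−phi)
h = 0.024 × (1 − 0.46)/(1 − 0.2107) = 0.024 × 0.6841 = 0.0164 km

0.016 km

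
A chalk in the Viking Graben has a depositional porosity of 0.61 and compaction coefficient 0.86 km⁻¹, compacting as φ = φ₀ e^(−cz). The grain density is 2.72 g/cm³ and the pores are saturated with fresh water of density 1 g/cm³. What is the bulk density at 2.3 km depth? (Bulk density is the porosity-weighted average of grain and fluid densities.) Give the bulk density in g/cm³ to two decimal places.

Porosity at depth: φ = 0.61·exp(−0.86×2.3) = 0.61×0.1383 = 0.0844
Bulk density: ρ_b = (1−φ)ρ_g + φ·ρ_f = 0.9156×2.72 + 0.0844×1
       = 2.490 + 0.084 = 2.575 g/cm³

2.57 g/cm³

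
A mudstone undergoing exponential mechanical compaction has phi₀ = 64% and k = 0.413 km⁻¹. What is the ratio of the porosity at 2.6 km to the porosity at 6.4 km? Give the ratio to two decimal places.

4.80

phi(d₁)/phi(d₂) = e^(−k·d₁)/e^(−k·d₂) = e^{k(d₂−d₁)}
= exp(0.413 × 3.8) = exp(1.569) = 4.8038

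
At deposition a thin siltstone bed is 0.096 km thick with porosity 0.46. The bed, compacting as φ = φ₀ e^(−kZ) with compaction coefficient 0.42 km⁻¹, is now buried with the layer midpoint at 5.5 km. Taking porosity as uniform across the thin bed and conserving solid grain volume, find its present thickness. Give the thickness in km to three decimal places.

0.054 km

Porosity at 5.5 km: φ = 0.46·exp(−0.42×5.5) = 0.0457
Solid-volume conservation: h(1−φ) = h₀(1−φ₀) ⇒ h = h₀·(1−φ₀)/(1−φ)
h = 0.096 × (1 − 0.46)/(1 − 0.0457) = 0.096 × 0.5658 = 0.0543 km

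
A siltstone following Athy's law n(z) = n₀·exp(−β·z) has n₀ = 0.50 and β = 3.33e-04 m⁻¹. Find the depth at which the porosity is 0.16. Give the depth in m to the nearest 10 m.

3420 m

Working in km (1 km = 1000 m; β in km⁻¹ = β in m⁻¹ × 1000):
Invert Athy's law: z = ln(n₀/n) / β
z = ln(0.5/0.16) / 0.333 = ln(3.125) / 0.333 = 1.1394 / 0.333 = 3.422 km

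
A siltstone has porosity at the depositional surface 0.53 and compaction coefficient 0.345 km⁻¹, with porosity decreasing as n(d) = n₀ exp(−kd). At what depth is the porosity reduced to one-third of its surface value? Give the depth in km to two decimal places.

n/n₀ = 1/3 ⇒ exp(−k·d) = 1/3 ⇒ d = ln(3) / k
d = 1.0986 / 0.345 = 3.184 km

3.18 km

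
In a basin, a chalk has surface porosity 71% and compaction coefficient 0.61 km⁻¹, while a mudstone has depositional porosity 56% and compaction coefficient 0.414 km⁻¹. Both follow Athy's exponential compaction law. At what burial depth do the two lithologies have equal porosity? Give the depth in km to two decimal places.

Set phi₀ₐ e^(−βₐd) = phi₀ᵦ e^(−βᵦd) ⇒ ln(phi₀ₐ/phi₀ᵦ) = (βₐ − βᵦ)·d
d = ln(0.71/0.56) / (0.61 − 0.414) = 0.2373 / 0.196 = 1.211 km

1.21 km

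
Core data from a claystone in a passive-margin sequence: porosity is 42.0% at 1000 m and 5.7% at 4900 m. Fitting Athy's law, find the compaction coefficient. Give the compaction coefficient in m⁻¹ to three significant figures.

0.000512 m⁻¹

Working in km (1 km = 1000 m; c in km⁻¹ = c in m⁻¹ × 1000):
Athy: φ(d) = φ₀ e^(−cd) ⇒ φ₁/φ₂ = e^{c(d₂−d₁)} ⇒ c = ln(φ₁/φ₂)/(d₂−d₁)
c = ln(0.42/0.057) / (4.9 − 1) = ln(7.368) / 3.9 = 1.9972 / 3.9 = 0.5121 km⁻¹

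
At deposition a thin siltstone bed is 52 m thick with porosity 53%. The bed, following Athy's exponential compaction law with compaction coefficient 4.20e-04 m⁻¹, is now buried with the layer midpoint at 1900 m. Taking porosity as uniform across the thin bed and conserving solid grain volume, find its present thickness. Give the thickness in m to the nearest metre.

32 m

Working in km (1 km = 1000 m; k in km⁻¹ = k in m⁻¹ × 1000):
Porosity at 1.9 km: φ = 0.53·exp(−0.42×1.9) = 0.2386
Solid-volume conservation: h(1−φ) = h₀(1−φ₀) ⇒ h = h₀·(1−φ₀)/(1−φ)
h = 0.052 × (1 − 0.53)/(1 − 0.2386) = 0.052 × 0.6173 = 0.0321 km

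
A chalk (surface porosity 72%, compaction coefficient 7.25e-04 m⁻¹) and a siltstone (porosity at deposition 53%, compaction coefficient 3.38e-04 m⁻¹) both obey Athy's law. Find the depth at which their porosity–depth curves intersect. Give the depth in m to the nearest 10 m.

790 m

Working in km (1 km = 1000 m; k in km⁻¹ = k in m⁻¹ × 1000):
Set φ₀ₐ e^(−kₐZ) = φ₀ᵦ e^(−kᵦZ) ⇒ ln(φ₀ₐ/φ₀ᵦ) = (kₐ − kᵦ)·Z
Z = ln(0.72/0.53) / (0.725 − 0.338) = 0.3064 / 0.387 = 0.792 km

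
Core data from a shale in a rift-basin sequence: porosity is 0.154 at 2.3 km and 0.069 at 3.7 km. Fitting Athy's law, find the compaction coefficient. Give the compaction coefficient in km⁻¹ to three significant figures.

Athy: phi(Z) = phi₀ e^(−kZ) ⇒ phi₁/phi₂ = e^{k(Z₂−Z₁)} ⇒ k = ln(phi₁/phi₂)/(Z₂−Z₁)
k = ln(0.154/0.069) / (3.7 − 2.3) = ln(2.232) / 1.4 = 0.8028 / 1.4 = 0.5735 km⁻¹

0.573 km⁻¹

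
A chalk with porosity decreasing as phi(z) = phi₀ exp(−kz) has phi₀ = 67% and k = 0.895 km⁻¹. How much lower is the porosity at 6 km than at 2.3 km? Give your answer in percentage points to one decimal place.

8.2 percentage points

phi(2.3) = 0.67·e^(−0.895×2.3) = 0.0855
phi(6) = 0.67·e^(−0.895×6) = 0.0031
Δphi = 0.0855 − 0.0031 = 0.0824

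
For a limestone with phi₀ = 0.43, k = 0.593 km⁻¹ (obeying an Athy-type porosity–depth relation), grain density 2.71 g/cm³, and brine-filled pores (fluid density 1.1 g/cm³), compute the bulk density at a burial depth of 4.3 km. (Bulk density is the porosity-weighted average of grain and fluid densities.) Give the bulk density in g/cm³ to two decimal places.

Porosity at depth: phi = 0.43·exp(−0.593×4.3) = 0.43×0.0781 = 0.0336
Bulk density: ρ_b = (1−phi)ρ_g + phi·ρ_f = 0.9664×2.71 + 0.0336×1.1
       = 2.619 + 0.037 = 2.656 g/cm³

2.66 g/cm³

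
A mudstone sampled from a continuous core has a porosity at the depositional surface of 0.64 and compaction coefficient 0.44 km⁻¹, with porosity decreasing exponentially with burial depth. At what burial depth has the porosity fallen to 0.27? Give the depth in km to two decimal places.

Invert Athy's law: Z = ln(n₀/n) / k
Z = ln(0.64/0.27) / 0.44 = ln(2.37) / 0.44 = 0.8630 / 0.44 = 1.961 km

1.96 km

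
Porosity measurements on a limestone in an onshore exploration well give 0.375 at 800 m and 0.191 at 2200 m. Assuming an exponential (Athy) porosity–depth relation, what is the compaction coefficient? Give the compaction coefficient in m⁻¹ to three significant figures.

0.000482 m⁻¹

Working in km (1 km = 1000 m; k in km⁻¹ = k in m⁻¹ × 1000):
Athy: n(z) = n₀ e^(−kz) ⇒ n₁/n₂ = e^{k(z₂−z₁)} ⇒ k = ln(n₁/n₂)/(z₂−z₁)
k = ln(0.375/0.191) / (2.2 − 0.8) = ln(1.963) / 1.4 = 0.6747 / 1.4 = 0.4819 km⁻¹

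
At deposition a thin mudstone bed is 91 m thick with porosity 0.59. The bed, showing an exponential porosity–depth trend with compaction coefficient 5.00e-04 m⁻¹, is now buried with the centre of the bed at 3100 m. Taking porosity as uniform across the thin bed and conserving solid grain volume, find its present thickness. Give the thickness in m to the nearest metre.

Working in km (1 km = 1000 m; c in km⁻¹ = c in m⁻¹ × 1000):
Porosity at 3.1 km: φ = 0.59·exp(−0.5×3.1) = 0.1252
Solid-volume conservation: h(1−φ) = h₀(1−φ₀) ⇒ h = h₀·(1−φ₀)/(1−φ)
h = 0.091 × (1 − 0.59)/(1 − 0.1252) = 0.091 × 0.4687 = 0.0427 km

43 m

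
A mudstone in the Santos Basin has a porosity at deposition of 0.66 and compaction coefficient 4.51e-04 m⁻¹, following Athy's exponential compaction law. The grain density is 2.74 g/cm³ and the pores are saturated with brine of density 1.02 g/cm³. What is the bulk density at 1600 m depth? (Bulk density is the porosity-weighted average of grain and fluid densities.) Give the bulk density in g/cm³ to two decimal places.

Working in km (1 km = 1000 m; β in km⁻¹ = β in m⁻¹ × 1000):
Porosity at depth: φ = 0.66·exp(−0.451×1.6) = 0.66×0.4860 = 0.3207
Bulk density: ρ_b = (1−φ)ρ_g + φ·ρ_f = 0.6793×2.74 + 0.3207×1.02
       = 1.861 + 0.327 = 2.188 g/cm³

2.19 g/cm³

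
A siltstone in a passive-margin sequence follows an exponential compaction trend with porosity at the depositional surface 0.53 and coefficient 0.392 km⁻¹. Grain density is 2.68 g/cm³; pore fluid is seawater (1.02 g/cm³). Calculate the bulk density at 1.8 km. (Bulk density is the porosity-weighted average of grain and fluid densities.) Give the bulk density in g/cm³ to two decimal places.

Porosity at depth: φ = 0.53·exp(−0.392×1.8) = 0.53×0.4938 = 0.2617
Bulk density: ρ_b = (1−φ)ρ_g + φ·ρ_f = 0.7383×2.68 + 0.2617×1.02
       = 1.979 + 0.267 = 2.246 g/cm³

2.25 g/cm³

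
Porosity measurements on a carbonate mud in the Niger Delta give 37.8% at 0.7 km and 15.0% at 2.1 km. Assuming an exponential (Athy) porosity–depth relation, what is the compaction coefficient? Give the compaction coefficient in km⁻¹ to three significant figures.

Athy: n(d) = n₀ e^(−βd) ⇒ n₁/n₂ = e^{β(d₂−d₁)} ⇒ β = ln(n₁/n₂)/(d₂−d₁)
β = ln(0.378/0.15) / (2.1 − 0.7) = ln(2.52) / 1.4 = 0.9243 / 1.4 = 0.6602 km⁻¹

0.660 km⁻¹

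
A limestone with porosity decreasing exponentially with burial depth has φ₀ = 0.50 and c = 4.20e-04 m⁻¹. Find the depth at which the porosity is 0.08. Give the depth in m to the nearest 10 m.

Working in km (1 km = 1000 m; c in km⁻¹ = c in m⁻¹ × 1000):
Invert Athy's law: z = ln(φ₀/φ) / c
z = ln(0.5/0.08) / 0.42 = ln(6.25) / 0.42 = 1.8326 / 0.42 = 4.363 km

4360 m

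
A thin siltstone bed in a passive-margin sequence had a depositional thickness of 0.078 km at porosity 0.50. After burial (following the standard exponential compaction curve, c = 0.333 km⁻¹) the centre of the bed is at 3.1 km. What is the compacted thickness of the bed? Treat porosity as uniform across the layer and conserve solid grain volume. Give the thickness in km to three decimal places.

0.047 km

Porosity at 3.1 km: phi = 0.5·exp(−0.333×3.1) = 0.1781
Solid-volume conservation: h(1−phi) = h₀(1−phi₀) ⇒ h = h₀·(1−phi₀)/(1−phi)
h = 0.078 × (1 − 0.5)/(1 − 0.1781) = 0.078 × 0.6083 = 0.0475 km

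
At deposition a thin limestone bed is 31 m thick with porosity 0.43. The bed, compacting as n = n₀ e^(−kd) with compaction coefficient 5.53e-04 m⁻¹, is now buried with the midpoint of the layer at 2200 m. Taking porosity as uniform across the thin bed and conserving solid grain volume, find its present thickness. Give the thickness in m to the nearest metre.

20 m

Working in km (1 km = 1000 m; k in km⁻¹ = k in m⁻¹ × 1000):
Porosity at 2.2 km: n = 0.43·exp(−0.553×2.2) = 0.1274
Solid-volume conservation: h(1−n) = h₀(1−n₀) ⇒ h = h₀·(1−n₀)/(1−n)
h = 0.031 × (1 − 0.43)/(1 − 0.1274) = 0.031 × 0.6532 = 0.0202 km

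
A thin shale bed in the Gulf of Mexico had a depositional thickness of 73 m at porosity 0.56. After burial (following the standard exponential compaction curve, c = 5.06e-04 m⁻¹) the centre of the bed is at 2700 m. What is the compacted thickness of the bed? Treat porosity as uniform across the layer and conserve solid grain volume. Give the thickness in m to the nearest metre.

37 m

Working in km (1 km = 1000 m; c in km⁻¹ = c in m⁻¹ × 1000):
Porosity at 2.7 km: φ = 0.56·exp(−0.506×2.7) = 0.1428
Solid-volume conservation: h(1−φ) = h₀(1−φ₀) ⇒ h = h₀·(1−φ₀)/(1−φ)
h = 0.073 × (1 − 0.56)/(1 − 0.1428) = 0.073 × 0.5133 = 0.0375 km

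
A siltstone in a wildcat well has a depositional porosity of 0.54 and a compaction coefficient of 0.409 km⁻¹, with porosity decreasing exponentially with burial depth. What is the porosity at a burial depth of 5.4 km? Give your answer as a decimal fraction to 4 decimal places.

0.0593

phi = phi₀·exp(−c·d) = 0.54 × exp(−0.409 × 5.4) = 0.54 × exp(−2.209)
  = 0.54 × 0.1099 = 0.0593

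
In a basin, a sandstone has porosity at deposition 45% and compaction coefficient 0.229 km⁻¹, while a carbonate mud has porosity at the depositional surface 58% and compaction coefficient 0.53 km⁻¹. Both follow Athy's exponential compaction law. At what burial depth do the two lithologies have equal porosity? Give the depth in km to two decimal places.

Set φ₀ₐ e^(−cₐZ) = φ₀ᵦ e^(−cᵦZ) ⇒ ln(φ₀ₐ/φ₀ᵦ) = (cₐ − cᵦ)·Z
Z = ln(0.45/0.58) / (0.229 − 0.53) = -0.2538 / -0.301 = 0.843 km

0.84 km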